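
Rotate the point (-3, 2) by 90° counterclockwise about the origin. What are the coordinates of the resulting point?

Rotation matrix for 90°: [[cos 90°, -sin 90°], [sin 90°, cos 90°]] = [[0, -1], [1, 0]]
[[0, -1], [1, 0]] × [-3, 2]ᵀ = [-2, -3]ᵀ
Result: (-2, -3)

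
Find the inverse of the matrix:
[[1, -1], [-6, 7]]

For [[a,b],[c,d]], inverse = (1/det)·[[d,-b],[-c,a]]
det = (1)(7) - (-1)(-6) = 7 - 6 = 1
Inverse = [[7, 1], [6, 1]]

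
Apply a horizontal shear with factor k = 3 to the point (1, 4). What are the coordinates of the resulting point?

Shear matrix for horizontal shear with factor k = 3:
[[1, 3], [0, 1]]
Result: (1, 4) → (13, 4)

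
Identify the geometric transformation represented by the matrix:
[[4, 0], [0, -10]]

This matrix represents: non-uniform scaling by sx = 4, sy = -10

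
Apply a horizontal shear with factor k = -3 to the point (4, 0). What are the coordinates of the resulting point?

Shear matrix for horizontal shear with factor k = -3:
[[1, -3], [0, 1]]
Result: (4, 0) → (4, 0)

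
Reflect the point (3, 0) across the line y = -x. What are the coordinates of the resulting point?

Reflection across line y = -x: (3, 0) → (0, -3)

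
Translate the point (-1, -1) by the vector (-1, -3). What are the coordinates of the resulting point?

Translation by (-1, -3) (homogeneous matrix [[1, 0, -1], [0, 1, -3], [0, 0, 1]]):
x' = -1 + -1 = -2
y' = -1 + -3 = -4
Result: (-2, -4)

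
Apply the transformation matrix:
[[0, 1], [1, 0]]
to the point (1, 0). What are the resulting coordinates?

Matrix multiplication:
[[0, 1], [1, 0]] × [1, 0]ᵀ
= [(0)(1) + (1)(0), (1)(1) + (0)(0)]ᵀ
= [0, 1]ᵀ
Result: (0, 1)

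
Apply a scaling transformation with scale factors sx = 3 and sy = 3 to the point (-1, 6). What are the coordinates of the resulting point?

Scaling matrix:
[[3, 0], [0, 3]]
Result: (-1 × 3, 6 × 3) = (-3, 18)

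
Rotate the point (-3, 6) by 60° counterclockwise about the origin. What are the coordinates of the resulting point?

Rotation matrix for 60°: [[cos 60°, -sin 60°], [sin 60°, cos 60°]] ≈ [[0.500000, -0.866025], [0.866025, 0.500000]]
[[0.500000, -0.866025], [0.866025, 0.500000]] × [-3, 6]ᵀ ≈ [-6.6962, 0.4019]ᵀ
Result: (-6.6962, 0.4019)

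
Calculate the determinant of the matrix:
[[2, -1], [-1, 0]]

For a 2×2 matrix [[a, b], [c, d]], det = ad - bc
det = (2)(0) - (-1)(-1) = 0 - 1 = -1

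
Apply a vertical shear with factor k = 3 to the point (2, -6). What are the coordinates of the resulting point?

Shear matrix for vertical shear with factor k = 3:
[[1, 0], [3, 1]]
Result: (2, -6) → (2, 0)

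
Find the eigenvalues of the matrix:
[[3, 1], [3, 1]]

Characteristic equation: det(A - λI) = 0
λ² - (trace)λ + (det) = 0
trace = 3 + 1 = 4, det = (3)(1) - (1)(3) = 0
λ² - (4)λ + (0) = 0
λ = (4 ± √((4)² - 4·(0))) / 2 = (4 ± √16) / 2
Solving: λ = 0, 4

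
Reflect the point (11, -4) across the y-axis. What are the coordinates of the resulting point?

Reflection across y-axis: (11, -4) → (-11, -4)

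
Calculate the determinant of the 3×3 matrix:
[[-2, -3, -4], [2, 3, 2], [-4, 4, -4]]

Expansion along first row:
det = -2·det([[3,2],[4,-4]]) - -3·det([[2,2],[-4,-4]]) + -4·det([[2,3],[-4,4]])
    = -2·(3·-4 - 2·4) - -3·(2·-4 - 2·-4) + -4·(2·4 - 3·-4)
    = -2·-20 - -3·0 + -4·20
    = 40 + 0 + -80 = -40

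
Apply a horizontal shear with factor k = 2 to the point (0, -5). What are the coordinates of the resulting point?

Shear matrix for horizontal shear with factor k = 2:
[[1, 2], [0, 1]]
Result: (0, -5) → (-10, -5)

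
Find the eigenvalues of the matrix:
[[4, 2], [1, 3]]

Characteristic equation: det(A - λI) = 0
λ² - (trace)λ + (det) = 0
trace = 4 + 3 = 7, det = (4)(3) - (2)(1) = 10
λ² - (7)λ + (10) = 0
λ = (7 ± √((7)² - 4·(10))) / 2 = (7 ± √9) / 2
Solving: λ = 2, 5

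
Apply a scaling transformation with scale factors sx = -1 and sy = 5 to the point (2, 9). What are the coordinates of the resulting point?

Scaling matrix:
[[-1, 0], [0, 5]]
Result: (2 × -1, 9 × 5) = (-2, 45)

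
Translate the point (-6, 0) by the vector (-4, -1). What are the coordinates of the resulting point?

Translation by (-4, -1) (homogeneous matrix [[1, 0, -4], [0, 1, -1], [0, 0, 1]]):
x' = -6 + -4 = -10
y' = 0 + -1 = -1
Result: (-10, -1)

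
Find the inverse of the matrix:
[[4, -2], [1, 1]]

For [[a,b],[c,d]], inverse = (1/det)·[[d,-b],[-c,a]]
det = (4)(1) - (-2)(1) = 4 - -2 = 6
Inverse = (1/6)·[[1, 2], [-1, 4]]
= [[1/6, 1/3], [-1/6, 2/3]]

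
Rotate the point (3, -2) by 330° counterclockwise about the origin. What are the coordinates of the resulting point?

Rotation matrix for 330°: [[cos 330°, -sin 330°], [sin 330°, cos 330°]] ≈ [[0.866025, 0.500000], [-0.500000, 0.866025]]
[[0.866025, 0.500000], [-0.500000, 0.866025]] × [3, -2]ᵀ ≈ [1.5981, -3.2321]ᵀ
Result: (1.5981, -3.2321)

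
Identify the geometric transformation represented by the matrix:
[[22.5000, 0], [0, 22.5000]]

This matrix represents: uniform scaling by factor 22.5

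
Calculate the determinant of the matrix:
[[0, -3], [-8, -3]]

For a 2×2 matrix [[a, b], [c, d]], det = ad - bc
det = (0)(-3) - (-3)(-8) = 0 - 24 = -24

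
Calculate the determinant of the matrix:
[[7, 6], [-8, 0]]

For a 2×2 matrix [[a, b], [c, d]], det = ad - bc
det = (7)(0) - (6)(-8) = 0 - -48 = 48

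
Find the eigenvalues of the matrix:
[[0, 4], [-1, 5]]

Characteristic equation: det(A - λI) = 0
λ² - (trace)λ + (det) = 0
trace = 0 + 5 = 5, det = (0)(5) - (4)(-1) = 4
λ² - (5)λ + (4) = 0
λ = (5 ± √((5)² - 4·(4))) / 2 = (5 ± √9) / 2
Solving: λ = 1, 4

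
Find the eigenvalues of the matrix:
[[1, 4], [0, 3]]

Characteristic equation: det(A - λI) = 0
λ² - (trace)λ + (det) = 0
trace = 1 + 3 = 4, det = (1)(3) - (4)(0) = 3
λ² - (4)λ + (3) = 0
λ = (4 ± √((4)² - 4·(3))) / 2 = (4 ± √4) / 2
Solving: λ = 1, 3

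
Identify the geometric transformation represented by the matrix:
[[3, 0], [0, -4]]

This matrix represents: non-uniform scaling by sx = 3, sy = -4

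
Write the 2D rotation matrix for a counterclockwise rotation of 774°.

Rotation matrix formula: [[cos θ, -sin θ], [sin θ, cos θ]]
For θ = 774°:
cos(774°) = 0.5878
sin(774°) = 0.8090
Result: [[0.5878, -0.8090], [0.8090, 0.5878]]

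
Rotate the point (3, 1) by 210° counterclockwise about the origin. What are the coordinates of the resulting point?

Rotation matrix for 210°: [[cos 210°, -sin 210°], [sin 210°, cos 210°]] ≈ [[-0.866025, 0.500000], [-0.500000, -0.866025]]
[[-0.866025, 0.500000], [-0.500000, -0.866025]] × [3, 1]ᵀ ≈ [-2.0981, -2.3660]ᵀ
Result: (-2.0981, -2.3660)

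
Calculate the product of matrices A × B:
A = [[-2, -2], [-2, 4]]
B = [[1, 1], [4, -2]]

Matrix multiplication:
C[0][0] = -2×1 + -2×4 = -10
C[0][1] = -2×1 + -2×-2 = 2
C[1][0] = -2×1 + 4×4 = 14
C[1][1] = -2×1 + 4×-2 = -10
Result: [[-10, 2], [14, -10]]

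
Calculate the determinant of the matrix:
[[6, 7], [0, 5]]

For a 2×2 matrix [[a, b], [c, d]], det = ad - bc
det = (6)(5) - (7)(0) = 30 - 0 = 30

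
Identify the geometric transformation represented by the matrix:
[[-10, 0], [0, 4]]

This matrix represents: non-uniform scaling by sx = -10, sy = 4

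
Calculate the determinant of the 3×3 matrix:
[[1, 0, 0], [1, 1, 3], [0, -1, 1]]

Expansion along first row:
det = 1·det([[1,3],[-1,1]]) - 0·det([[1,3],[0,1]]) + 0·det([[1,1],[0,-1]])
    = 1·(1·1 - 3·-1) - 0·(1·1 - 3·0) + 0·(1·-1 - 1·0)
    = 1·4 - 0·1 + 0·-1
    = 4 + 0 + 0 = 4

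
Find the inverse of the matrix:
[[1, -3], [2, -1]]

For [[a,b],[c,d]], inverse = (1/det)·[[d,-b],[-c,a]]
det = (1)(-1) - (-3)(2) = -1 - -6 = 5
Inverse = (1/5)·[[-1, 3], [-2, 1]]
= [[-1/5, 3/5], [-2/5, 1/5]]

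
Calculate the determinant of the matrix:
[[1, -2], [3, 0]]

For a 2×2 matrix [[a, b], [c, d]], det = ad - bc
det = (1)(0) - (-2)(3) = 0 - -6 = 6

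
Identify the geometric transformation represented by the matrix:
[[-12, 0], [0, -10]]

This matrix represents: non-uniform scaling by sx = -12, sy = -10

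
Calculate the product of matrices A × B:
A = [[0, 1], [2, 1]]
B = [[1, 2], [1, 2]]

Matrix multiplication:
C[0][0] = 0×1 + 1×1 = 1
C[0][1] = 0×2 + 1×2 = 2
C[1][0] = 2×1 + 1×1 = 3
C[1][1] = 2×2 + 1×2 = 6
Result: [[1, 2], [3, 6]]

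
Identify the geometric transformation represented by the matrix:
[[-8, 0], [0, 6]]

This matrix represents: non-uniform scaling by sx = -8, sy = 6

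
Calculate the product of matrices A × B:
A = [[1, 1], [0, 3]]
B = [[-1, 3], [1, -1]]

Matrix multiplication:
C[0][0] = 1×-1 + 1×1 = 0
C[0][1] = 1×3 + 1×-1 = 2
C[1][0] = 0×-1 + 3×1 = 3
C[1][1] = 0×3 + 3×-1 = -3
Result: [[0, 2], [3, -3]]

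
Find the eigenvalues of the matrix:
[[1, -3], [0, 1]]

Characteristic equation: det(A - λI) = 0
λ² - (trace)λ + (det) = 0
trace = 1 + 1 = 2, det = (1)(1) - (-3)(0) = 1
λ² - (2)λ + (1) = 0
λ = (2 ± √((2)² - 4·(1))) / 2 = (2 ± √0) / 2
Solving: λ = 1, 1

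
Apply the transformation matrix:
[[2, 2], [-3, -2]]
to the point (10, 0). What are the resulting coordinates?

Matrix multiplication:
[[2, 2], [-3, -2]] × [10, 0]ᵀ
= [(2)(10) + (2)(0), (-3)(10) + (-2)(0)]ᵀ
= [20, -30]ᵀ
Result: (20, -30)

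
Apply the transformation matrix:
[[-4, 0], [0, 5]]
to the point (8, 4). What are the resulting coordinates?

Matrix multiplication:
[[-4, 0], [0, 5]] × [8, 4]ᵀ
= [(-4)(8) + (0)(4), (0)(8) + (5)(4)]ᵀ
= [-32, 20]ᵀ
Result: (-32, 20)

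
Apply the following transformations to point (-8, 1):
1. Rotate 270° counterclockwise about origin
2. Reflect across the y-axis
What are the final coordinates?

Step 1: Rotate 270° → (1, 8)
Step 2: Reflect across y-axis → (-1, 8)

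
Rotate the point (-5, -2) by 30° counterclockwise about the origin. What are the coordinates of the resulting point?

Rotation matrix for 30°: [[cos 30°, -sin 30°], [sin 30°, cos 30°]] ≈ [[0.866025, -0.500000], [0.500000, 0.866025]]
[[0.866025, -0.500000], [0.500000, 0.866025]] × [-5, -2]ᵀ ≈ [-3.3301, -4.2321]ᵀ
Result: (-3.3301, -4.2321)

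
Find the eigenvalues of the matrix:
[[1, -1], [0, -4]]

Characteristic equation: det(A - λI) = 0
λ² - (trace)λ + (det) = 0
trace = 1 + -4 = -3, det = (1)(-4) - (-1)(0) = -4
λ² - (-3)λ + (-4) = 0
λ = (-3 ± √((-3)² - 4·(-4))) / 2 = (-3 ± √25) / 2
Solving: λ = -4, 1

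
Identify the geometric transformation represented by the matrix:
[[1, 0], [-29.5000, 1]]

This matrix represents: vertical shear with factor -29.5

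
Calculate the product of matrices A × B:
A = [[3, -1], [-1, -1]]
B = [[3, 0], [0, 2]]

Matrix multiplication:
C[0][0] = 3×3 + -1×0 = 9
C[0][1] = 3×0 + -1×2 = -2
C[1][0] = -1×3 + -1×0 = -3
C[1][1] = -1×0 + -1×2 = -2
Result: [[9, -2], [-3, -2]]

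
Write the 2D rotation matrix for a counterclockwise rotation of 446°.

Rotation matrix formula: [[cos θ, -sin θ], [sin θ, cos θ]]
For θ = 446°:
cos(446°) = 0.0698
sin(446°) = 0.9976
Result: [[0.0698, -0.9976], [0.9976, 0.0698]]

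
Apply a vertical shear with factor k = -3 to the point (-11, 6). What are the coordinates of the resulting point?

Shear matrix for vertical shear with factor k = -3:
[[1, 0], [-3, 1]]
Result: (-11, 6) → (-11, 39)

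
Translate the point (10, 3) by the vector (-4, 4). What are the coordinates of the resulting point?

Translation by (-4, 4) (homogeneous matrix [[1, 0, -4], [0, 1, 4], [0, 0, 1]]):
x' = 10 + -4 = 6
y' = 3 + 4 = 7
Result: (6, 7)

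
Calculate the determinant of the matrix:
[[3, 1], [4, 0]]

For a 2×2 matrix [[a, b], [c, d]], det = ad - bc
det = (3)(0) - (1)(4) = 0 - 4 = -4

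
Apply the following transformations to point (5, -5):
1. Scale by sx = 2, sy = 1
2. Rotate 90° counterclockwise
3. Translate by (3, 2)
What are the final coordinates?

Step 1: Scale → (10, -5)
Step 2: Rotate 90° → (5, 10)
Step 3: Translate → (8, 12)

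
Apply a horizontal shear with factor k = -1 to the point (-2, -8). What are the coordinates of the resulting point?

Shear matrix for horizontal shear with factor k = -1:
[[1, -1], [0, 1]]
Result: (-2, -8) → (6, -8)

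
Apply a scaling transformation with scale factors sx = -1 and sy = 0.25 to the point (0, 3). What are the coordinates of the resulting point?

Scaling matrix:
[[-1, 0], [0, 0.25]]
Result: (0 × -1, 3 × 0.25) = (0, 0.75)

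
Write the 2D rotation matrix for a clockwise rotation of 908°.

Rotation matrix formula: [[cos θ, -sin θ], [sin θ, cos θ]]
A clockwise rotation by 908° is equivalent to a counterclockwise rotation by -908°.
For θ = -908°:
cos(-908°) = -0.9903
sin(-908°) = 0.1392
Result: [[-0.9903, -0.1392], [0.1392, -0.9903]]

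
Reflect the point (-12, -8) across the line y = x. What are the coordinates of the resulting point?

Reflection across line y = x: (-12, -8) → (-8, -12)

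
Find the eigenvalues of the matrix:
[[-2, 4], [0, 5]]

Characteristic equation: det(A - λI) = 0
λ² - (trace)λ + (det) = 0
trace = -2 + 5 = 3, det = (-2)(5) - (4)(0) = -10
λ² - (3)λ + (-10) = 0
λ = (3 ± √((3)² - 4·(-10))) / 2 = (3 ± √49) / 2
Solving: λ = -2, 5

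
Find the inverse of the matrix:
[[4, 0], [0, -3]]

For [[a,b],[c,d]], inverse = (1/det)·[[d,-b],[-c,a]]
det = (4)(-3) - (0)(0) = -12 - 0 = -12
Inverse = (1/-12)·[[-3, 0], [0, 4]]
= [[1/4, 0], [0, -1/3]]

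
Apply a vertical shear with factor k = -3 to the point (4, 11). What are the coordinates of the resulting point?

Shear matrix for vertical shear with factor k = -3:
[[1, 0], [-3, 1]]
Result: (4, 11) → (4, -1)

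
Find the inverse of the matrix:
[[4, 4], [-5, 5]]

For [[a,b],[c,d]], inverse = (1/det)·[[d,-b],[-c,a]]
det = (4)(5) - (4)(-5) = 20 - -20 = 40
Inverse = (1/40)·[[5, -4], [5, 4]]
= [[1/8, -1/10], [1/8, 1/10]]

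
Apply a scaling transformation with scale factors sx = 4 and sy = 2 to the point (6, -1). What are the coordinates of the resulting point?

Scaling matrix:
[[4, 0], [0, 2]]
Result: (6 × 4, -1 × 2) = (24, -2)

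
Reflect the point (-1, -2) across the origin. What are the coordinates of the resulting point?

Reflection across origin: (-1, -2) → (1, 2)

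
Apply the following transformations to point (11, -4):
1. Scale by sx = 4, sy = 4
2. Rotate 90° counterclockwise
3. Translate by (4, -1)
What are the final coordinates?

Step 1: Scale → (44, -16)
Step 2: Rotate 90° → (16, 44)
Step 3: Translate → (20, 43)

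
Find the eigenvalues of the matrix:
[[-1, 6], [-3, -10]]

Characteristic equation: det(A - λI) = 0
λ² - (trace)λ + (det) = 0
trace = -1 + -10 = -11, det = (-1)(-10) - (6)(-3) = 28
λ² - (-11)λ + (28) = 0
λ = (-11 ± √((-11)² - 4·(28))) / 2 = (-11 ± √9) / 2
Solving: λ = -7, -4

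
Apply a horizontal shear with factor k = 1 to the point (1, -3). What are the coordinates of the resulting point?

Shear matrix for horizontal shear with factor k = 1:
[[1, 1], [0, 1]]
Result: (1, -3) → (-2, -3)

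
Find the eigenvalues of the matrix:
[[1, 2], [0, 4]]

Characteristic equation: det(A - λI) = 0
λ² - (trace)λ + (det) = 0
trace = 1 + 4 = 5, det = (1)(4) - (2)(0) = 4
λ² - (5)λ + (4) = 0
λ = (5 ± √((5)² - 4·(4))) / 2 = (5 ± √9) / 2
Solving: λ = 1, 4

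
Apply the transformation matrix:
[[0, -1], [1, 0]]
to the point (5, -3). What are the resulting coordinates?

Matrix multiplication:
[[0, -1], [1, 0]] × [5, -3]ᵀ
= [(0)(5) + (-1)(-3), (1)(5) + (0)(-3)]ᵀ
= [3, 5]ᵀ
Result: (3, 5)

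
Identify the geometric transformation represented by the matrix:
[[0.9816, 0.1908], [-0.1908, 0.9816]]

This matrix represents: rotation by 349° counterclockwise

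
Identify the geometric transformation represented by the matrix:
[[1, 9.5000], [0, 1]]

This matrix represents: horizontal shear with factor 9.5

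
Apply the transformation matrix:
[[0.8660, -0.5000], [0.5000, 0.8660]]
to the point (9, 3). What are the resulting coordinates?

Matrix multiplication:
[[0.8660, -0.5000], [0.5000, 0.8660]] × [9, 3]ᵀ
= [(0.8660)(9) + (-0.5000)(3), (0.5000)(9) + (0.8660)(3)]ᵀ
= [6.2940, 7.0980]ᵀ
Result: (6.2940, 7.0980)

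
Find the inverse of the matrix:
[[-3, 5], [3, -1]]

For [[a,b],[c,d]], inverse = (1/det)·[[d,-b],[-c,a]]
det = (-3)(-1) - (5)(3) = 3 - 15 = -12
Inverse = (1/-12)·[[-1, -5], [-3, -3]]
= [[1/12, 5/12], [1/4, 1/4]]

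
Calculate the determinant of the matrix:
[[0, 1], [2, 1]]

For a 2×2 matrix [[a, b], [c, d]], det = ad - bc
det = (0)(1) - (1)(2) = 0 - 2 = -2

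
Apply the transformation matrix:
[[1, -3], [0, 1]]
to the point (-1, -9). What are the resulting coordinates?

Matrix multiplication:
[[1, -3], [0, 1]] × [-1, -9]ᵀ
= [(1)(-1) + (-3)(-9), (0)(-1) + (1)(-9)]ᵀ
= [26, -9]ᵀ
Result: (26, -9)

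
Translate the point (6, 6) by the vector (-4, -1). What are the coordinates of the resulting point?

Translation by (-4, -1) (homogeneous matrix [[1, 0, -4], [0, 1, -1], [0, 0, 1]]):
x' = 6 + -4 = 2
y' = 6 + -1 = 5
Result: (2, 5)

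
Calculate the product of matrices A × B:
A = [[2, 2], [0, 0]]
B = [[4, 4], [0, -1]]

Matrix multiplication:
C[0][0] = 2×4 + 2×0 = 8
C[0][1] = 2×4 + 2×-1 = 6
C[1][0] = 0×4 + 0×0 = 0
C[1][1] = 0×4 + 0×-1 = 0
Result: [[8, 6], [0, 0]]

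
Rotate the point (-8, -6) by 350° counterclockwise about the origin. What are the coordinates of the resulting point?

Rotation matrix for 350°: [[cos 350°, -sin 350°], [sin 350°, cos 350°]] ≈ [[0.984808, 0.173648], [-0.173648, 0.984808]]
[[0.984808, 0.173648], [-0.173648, 0.984808]] × [-8, -6]ᵀ ≈ [-8.9204, -4.5197]ᵀ
Result: (-8.9204, -4.5197)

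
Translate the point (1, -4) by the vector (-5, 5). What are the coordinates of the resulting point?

Translation by (-5, 5) (homogeneous matrix [[1, 0, -5], [0, 1, 5], [0, 0, 1]]):
x' = 1 + -5 = -4
y' = -4 + 5 = 1
Result: (-4, 1)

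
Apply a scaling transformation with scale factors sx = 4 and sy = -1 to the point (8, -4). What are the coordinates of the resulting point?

Scaling matrix:
[[4, 0], [0, -1]]
Result: (8 × 4, -4 × -1) = (32, 4)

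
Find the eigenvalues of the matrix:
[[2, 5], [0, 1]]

Characteristic equation: det(A - λI) = 0
λ² - (trace)λ + (det) = 0
trace = 2 + 1 = 3, det = (2)(1) - (5)(0) = 2
λ² - (3)λ + (2) = 0
λ = (3 ± √((3)² - 4·(2))) / 2 = (3 ± √1) / 2
Solving: λ = 1, 2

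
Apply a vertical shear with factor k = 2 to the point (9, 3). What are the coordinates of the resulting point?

Shear matrix for vertical shear with factor k = 2:
[[1, 0], [2, 1]]
Result: (9, 3) → (9, 21)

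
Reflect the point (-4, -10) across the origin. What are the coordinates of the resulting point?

Reflection across origin: (-4, -10) → (4, 10)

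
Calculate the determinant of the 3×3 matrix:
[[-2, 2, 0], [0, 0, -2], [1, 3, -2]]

Expansion along first row:
det = -2·det([[0,-2],[3,-2]]) - 2·det([[0,-2],[1,-2]]) + 0·det([[0,0],[1,3]])
    = -2·(0·-2 - -2·3) - 2·(0·-2 - -2·1) + 0·(0·3 - 0·1)
    = -2·6 - 2·2 + 0·0
    = -12 + -4 + 0 = -16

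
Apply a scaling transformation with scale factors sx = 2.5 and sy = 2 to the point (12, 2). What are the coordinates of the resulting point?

Scaling matrix:
[[2.50, 0], [0, 2]]
Result: (12 × 2.5, 2 × 2) = (30, 4)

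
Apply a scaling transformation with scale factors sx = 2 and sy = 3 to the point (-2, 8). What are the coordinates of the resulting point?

Scaling matrix:
[[2, 0], [0, 3]]
Result: (-2 × 2, 8 × 3) = (-4, 24)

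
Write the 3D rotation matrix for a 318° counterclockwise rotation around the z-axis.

Rotation matrix for counterclockwise 318° around z-axis:
cos(318°) = 0.7431, sin(318°) = -0.6691
Result: [[0.7431, 0.6691, 0], [-0.6691, 0.7431, 0], [0, 0, 1]]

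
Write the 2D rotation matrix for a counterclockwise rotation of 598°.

Rotation matrix formula: [[cos θ, -sin θ], [sin θ, cos θ]]
For θ = 598°:
cos(598°) = -0.5299
sin(598°) = -0.8480
Result: [[-0.5299, 0.8480], [-0.8480, -0.5299]]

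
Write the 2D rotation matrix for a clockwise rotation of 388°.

Rotation matrix formula: [[cos θ, -sin θ], [sin θ, cos θ]]
A clockwise rotation by 388° is equivalent to a counterclockwise rotation by -388°.
For θ = -388°:
cos(-388°) = 0.8829
sin(-388°) = -0.4695
Result: [[0.8829, 0.4695], [-0.4695, 0.8829]]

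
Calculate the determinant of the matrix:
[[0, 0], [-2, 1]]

For a 2×2 matrix [[a, b], [c, d]], det = ad - bc
det = (0)(1) - (0)(-2) = 0 - 0 = 0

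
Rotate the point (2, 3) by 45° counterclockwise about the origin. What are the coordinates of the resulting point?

Rotation matrix for 45°: [[cos 45°, -sin 45°], [sin 45°, cos 45°]] ≈ [[0.707107, -0.707107], [0.707107, 0.707107]]
[[0.707107, -0.707107], [0.707107, 0.707107]] × [2, 3]ᵀ ≈ [-0.7071, 3.5355]ᵀ
Result: (-0.7071, 3.5355)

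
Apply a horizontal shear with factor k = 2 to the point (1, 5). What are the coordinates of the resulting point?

Shear matrix for horizontal shear with factor k = 2:
[[1, 2], [0, 1]]
Result: (1, 5) → (11, 5)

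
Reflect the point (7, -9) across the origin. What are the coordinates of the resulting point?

Reflection across origin: (7, -9) → (-7, 9)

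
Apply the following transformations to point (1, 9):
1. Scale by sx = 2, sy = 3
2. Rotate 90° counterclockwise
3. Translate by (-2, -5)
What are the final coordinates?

Step 1: Scale → (2, 27)
Step 2: Rotate 90° → (-27, 2)
Step 3: Translate → (-29, -3)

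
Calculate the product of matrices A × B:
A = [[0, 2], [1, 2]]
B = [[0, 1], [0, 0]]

Matrix multiplication:
C[0][0] = 0×0 + 2×0 = 0
C[0][1] = 0×1 + 2×0 = 0
C[1][0] = 1×0 + 2×0 = 0
C[1][1] = 1×1 + 2×0 = 1
Result: [[0, 0], [0, 1]]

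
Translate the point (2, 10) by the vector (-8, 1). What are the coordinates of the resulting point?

Translation by (-8, 1) (homogeneous matrix [[1, 0, -8], [0, 1, 1], [0, 0, 1]]):
x' = 2 + -8 = -6
y' = 10 + 1 = 11
Result: (-6, 11)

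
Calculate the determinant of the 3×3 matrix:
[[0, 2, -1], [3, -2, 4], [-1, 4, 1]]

Expansion along first row:
det = 0·det([[-2,4],[4,1]]) - 2·det([[3,4],[-1,1]]) + -1·det([[3,-2],[-1,4]])
    = 0·(-2·1 - 4·4) - 2·(3·1 - 4·-1) + -1·(3·4 - -2·-1)
    = 0·-18 - 2·7 + -1·10
    = 0 + -14 + -10 = -24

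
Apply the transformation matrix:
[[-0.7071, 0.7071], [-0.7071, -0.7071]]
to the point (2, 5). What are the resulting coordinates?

Matrix multiplication:
[[-0.7071, 0.7071], [-0.7071, -0.7071]] × [2, 5]ᵀ
= [(-0.7071)(2) + (0.7071)(5), (-0.7071)(2) + (-0.7071)(5)]ᵀ
= [2.1213, -4.9497]ᵀ
Result: (2.1213, -4.9497)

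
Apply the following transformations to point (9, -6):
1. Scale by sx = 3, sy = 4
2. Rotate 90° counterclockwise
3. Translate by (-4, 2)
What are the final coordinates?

Step 1: Scale → (27, -24)
Step 2: Rotate 90° → (24, 27)
Step 3: Translate → (20, 29)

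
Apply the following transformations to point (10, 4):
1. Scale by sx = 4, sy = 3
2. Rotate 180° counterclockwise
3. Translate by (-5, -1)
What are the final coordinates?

Step 1: Scale → (40, 12)
Step 2: Rotate 180° → (-40, -12)
Step 3: Translate → (-45, -13)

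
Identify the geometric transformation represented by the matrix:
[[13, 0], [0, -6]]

This matrix represents: non-uniform scaling by sx = 13, sy = -6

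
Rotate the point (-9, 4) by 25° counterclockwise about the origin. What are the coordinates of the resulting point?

Rotation matrix for 25°: [[cos 25°, -sin 25°], [sin 25°, cos 25°]] ≈ [[0.906308, -0.422618], [0.422618, 0.906308]]
[[0.906308, -0.422618], [0.422618, 0.906308]] × [-9, 4]ᵀ ≈ [-9.8472, -0.1783]ᵀ
Result: (-9.8472, -0.1783)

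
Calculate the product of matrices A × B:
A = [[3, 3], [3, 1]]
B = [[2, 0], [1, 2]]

Matrix multiplication:
C[0][0] = 3×2 + 3×1 = 9
C[0][1] = 3×0 + 3×2 = 6
C[1][0] = 3×2 + 1×1 = 7
C[1][1] = 3×0 + 1×2 = 2
Result: [[9, 6], [7, 2]]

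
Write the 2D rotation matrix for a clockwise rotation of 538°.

Rotation matrix formula: [[cos θ, -sin θ], [sin θ, cos θ]]
A clockwise rotation by 538° is equivalent to a counterclockwise rotation by -538°.
For θ = -538°:
cos(-538°) = -0.9994
sin(-538°) = -0.0349
Result: [[-0.9994, 0.0349], [-0.0349, -0.9994]]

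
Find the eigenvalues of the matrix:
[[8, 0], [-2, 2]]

Characteristic equation: det(A - λI) = 0
λ² - (trace)λ + (det) = 0
trace = 8 + 2 = 10, det = (8)(2) - (0)(-2) = 16
λ² - (10)λ + (16) = 0
λ = (10 ± √((10)² - 4·(16))) / 2 = (10 ± √36) / 2
Solving: λ = 2, 8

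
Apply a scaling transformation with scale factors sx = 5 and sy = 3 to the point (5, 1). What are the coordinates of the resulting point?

Scaling matrix:
[[5, 0], [0, 3]]
Result: (5 × 5, 1 × 3) = (25, 3)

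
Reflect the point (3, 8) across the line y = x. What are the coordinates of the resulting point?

Reflection across line y = x: (3, 8) → (8, 3)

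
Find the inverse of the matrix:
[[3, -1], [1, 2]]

For [[a,b],[c,d]], inverse = (1/det)·[[d,-b],[-c,a]]
det = (3)(2) - (-1)(1) = 6 - -1 = 7
Inverse = (1/7)·[[2, 1], [-1, 3]]
= [[2/7, 1/7], [-1/7, 3/7]]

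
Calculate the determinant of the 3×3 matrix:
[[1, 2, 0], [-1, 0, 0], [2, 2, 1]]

Expansion along first row:
det = 1·det([[0,0],[2,1]]) - 2·det([[-1,0],[2,1]]) + 0·det([[-1,0],[2,2]])
    = 1·(0·1 - 0·2) - 2·(-1·1 - 0·2) + 0·(-1·2 - 0·2)
    = 1·0 - 2·-1 + 0·-2
    = 0 + 2 + 0 = 2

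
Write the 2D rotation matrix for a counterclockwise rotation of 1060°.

Rotation matrix formula: [[cos θ, -sin θ], [sin θ, cos θ]]
For θ = 1060°:
cos(1060°) = 0.9397
sin(1060°) = -0.3420
Result: [[0.9397, 0.3420], [-0.3420, 0.9397]]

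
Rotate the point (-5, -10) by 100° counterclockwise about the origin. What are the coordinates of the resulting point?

Rotation matrix for 100°: [[cos 100°, -sin 100°], [sin 100°, cos 100°]] ≈ [[-0.173648, -0.984808], [0.984808, -0.173648]]
[[-0.173648, -0.984808], [0.984808, -0.173648]] × [-5, -10]ᵀ ≈ [10.7163, -3.1876]ᵀ
Result: (10.7163, -3.1876)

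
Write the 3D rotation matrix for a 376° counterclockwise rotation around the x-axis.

Rotation matrix for counterclockwise 376° around x-axis:
cos(376°) = 0.9613, sin(376°) = 0.2756
Result: [[1, 0, 0], [0, 0.9613, -0.2756], [0, 0.2756, 0.9613]]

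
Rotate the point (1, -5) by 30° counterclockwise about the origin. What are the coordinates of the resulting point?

Rotation matrix for 30°: [[cos 30°, -sin 30°], [sin 30°, cos 30°]] ≈ [[0.866025, -0.500000], [0.500000, 0.866025]]
[[0.866025, -0.500000], [0.500000, 0.866025]] × [1, -5]ᵀ ≈ [3.3660, -3.8301]ᵀ
Result: (3.3660, -3.8301)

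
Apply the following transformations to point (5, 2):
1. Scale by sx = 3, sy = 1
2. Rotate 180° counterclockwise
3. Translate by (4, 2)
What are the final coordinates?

Step 1: Scale → (15, 2)
Step 2: Rotate 180° → (-15, -2)
Step 3: Translate → (-11, 0)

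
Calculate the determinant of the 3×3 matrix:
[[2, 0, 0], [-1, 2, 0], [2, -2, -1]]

Expansion along first row:
det = 2·det([[2,0],[-2,-1]]) - 0·det([[-1,0],[2,-1]]) + 0·det([[-1,2],[2,-2]])
    = 2·(2·-1 - 0·-2) - 0·(-1·-1 - 0·2) + 0·(-1·-2 - 2·2)
    = 2·-2 - 0·1 + 0·-2
    = -4 + 0 + 0 = -4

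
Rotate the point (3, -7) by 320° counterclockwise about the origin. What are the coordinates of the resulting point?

Rotation matrix for 320°: [[cos 320°, -sin 320°], [sin 320°, cos 320°]] ≈ [[0.766044, 0.642788], [-0.642788, 0.766044]]
[[0.766044, 0.642788], [-0.642788, 0.766044]] × [3, -7]ᵀ ≈ [-2.2014, -7.2907]ᵀ
Result: (-2.2014, -7.2907)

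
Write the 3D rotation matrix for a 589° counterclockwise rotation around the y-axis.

Rotation matrix for counterclockwise 589° around y-axis:
cos(589°) = -0.6561, sin(589°) = -0.7547
Result: [[-0.6561, 0, -0.7547], [0, 1, 0], [0.7547, 0, -0.6561]]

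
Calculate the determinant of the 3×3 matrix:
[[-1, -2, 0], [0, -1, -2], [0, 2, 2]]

Expansion along first row:
det = -1·det([[-1,-2],[2,2]]) - -2·det([[0,-2],[0,2]]) + 0·det([[0,-1],[0,2]])
    = -1·(-1·2 - -2·2) - -2·(0·2 - -2·0) + 0·(0·2 - -1·0)
    = -1·2 - -2·0 + 0·0
    = -2 + 0 + 0 = -2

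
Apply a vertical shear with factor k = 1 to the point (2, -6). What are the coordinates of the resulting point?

Shear matrix for vertical shear with factor k = 1:
[[1, 0], [1, 1]]
Result: (2, -6) → (2, -4)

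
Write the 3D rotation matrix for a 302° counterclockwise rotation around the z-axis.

Rotation matrix for counterclockwise 302° around z-axis:
cos(302°) = 0.5299, sin(302°) = -0.8480
Result: [[0.5299, 0.8480, 0], [-0.8480, 0.5299, 0], [0, 0, 1]]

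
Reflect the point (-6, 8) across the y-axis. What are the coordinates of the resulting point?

Reflection across y-axis: (-6, 8) → (6, 8)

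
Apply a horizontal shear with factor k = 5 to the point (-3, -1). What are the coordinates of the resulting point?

Shear matrix for horizontal shear with factor k = 5:
[[1, 5], [0, 1]]
Result: (-3, -1) → (-8, -1)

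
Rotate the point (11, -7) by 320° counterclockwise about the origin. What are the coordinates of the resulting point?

Rotation matrix for 320°: [[cos 320°, -sin 320°], [sin 320°, cos 320°]] ≈ [[0.766044, 0.642788], [-0.642788, 0.766044]]
[[0.766044, 0.642788], [-0.642788, 0.766044]] × [11, -7]ᵀ ≈ [3.9270, -12.4330]ᵀ
Result: (3.9270, -12.4330)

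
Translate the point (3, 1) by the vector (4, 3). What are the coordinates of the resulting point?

Translation by (4, 3) (homogeneous matrix [[1, 0, 4], [0, 1, 3], [0, 0, 1]]):
x' = 3 + 4 = 7
y' = 1 + 3 = 4
Result: (7, 4)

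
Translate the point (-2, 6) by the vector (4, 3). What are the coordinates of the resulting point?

Translation by (4, 3) (homogeneous matrix [[1, 0, 4], [0, 1, 3], [0, 0, 1]]):
x' = -2 + 4 = 2
y' = 6 + 3 = 9
Result: (2, 9)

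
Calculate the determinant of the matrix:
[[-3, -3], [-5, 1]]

For a 2×2 matrix [[a, b], [c, d]], det = ad - bc
det = (-3)(1) - (-3)(-5) = -3 - 15 = -18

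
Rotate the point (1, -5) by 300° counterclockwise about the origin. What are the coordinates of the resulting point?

Rotation matrix for 300°: [[cos 300°, -sin 300°], [sin 300°, cos 300°]] ≈ [[0.500000, 0.866025], [-0.866025, 0.500000]]
[[0.500000, 0.866025], [-0.866025, 0.500000]] × [1, -5]ᵀ ≈ [-3.8301, -3.3660]ᵀ
Result: (-3.8301, -3.3660)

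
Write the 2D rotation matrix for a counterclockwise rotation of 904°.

Rotation matrix formula: [[cos θ, -sin θ], [sin θ, cos θ]]
For θ = 904°:
cos(904°) = -0.9976
sin(904°) = -0.0698
Result: [[-0.9976, 0.0698], [-0.0698, -0.9976]]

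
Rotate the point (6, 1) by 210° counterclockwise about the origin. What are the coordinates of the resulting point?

Rotation matrix for 210°: [[cos 210°, -sin 210°], [sin 210°, cos 210°]] ≈ [[-0.866025, 0.500000], [-0.500000, -0.866025]]
[[-0.866025, 0.500000], [-0.500000, -0.866025]] × [6, 1]ᵀ ≈ [-4.6962, -3.8660]ᵀ
Result: (-4.6962, -3.8660)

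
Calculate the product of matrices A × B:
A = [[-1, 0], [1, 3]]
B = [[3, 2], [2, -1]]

Matrix multiplication:
C[0][0] = -1×3 + 0×2 = -3
C[0][1] = -1×2 + 0×-1 = -2
C[1][0] = 1×3 + 3×2 = 9
C[1][1] = 1×2 + 3×-1 = -1
Result: [[-3, -2], [9, -1]]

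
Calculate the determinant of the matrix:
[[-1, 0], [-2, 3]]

For a 2×2 matrix [[a, b], [c, d]], det = ad - bc
det = (-1)(3) - (0)(-2) = -3 - 0 = -3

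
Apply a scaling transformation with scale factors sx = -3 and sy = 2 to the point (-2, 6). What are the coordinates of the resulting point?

Scaling matrix:
[[-3, 0], [0, 2]]
Result: (-2 × -3, 6 × 2) = (6, 12)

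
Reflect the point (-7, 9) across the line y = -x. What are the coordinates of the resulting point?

Reflection across line y = -x: (-7, 9) → (-9, 7)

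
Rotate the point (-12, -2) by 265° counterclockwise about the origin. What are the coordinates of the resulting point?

Rotation matrix for 265°: [[cos 265°, -sin 265°], [sin 265°, cos 265°]] ≈ [[-0.087156, 0.996195], [-0.996195, -0.087156]]
[[-0.087156, 0.996195], [-0.996195, -0.087156]] × [-12, -2]ᵀ ≈ [-0.9465, 12.1286]ᵀ
Result: (-0.9465, 12.1286)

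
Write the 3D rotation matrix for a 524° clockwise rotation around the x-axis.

Rotation matrix for clockwise 524° around x-axis:
A clockwise rotation by 524° is a counterclockwise rotation by -524°.
cos(-524°) = -0.9613, sin(-524°) = -0.2756
Result: [[1, 0, 0], [0, -0.9613, 0.2756], [0, -0.2756, -0.9613]]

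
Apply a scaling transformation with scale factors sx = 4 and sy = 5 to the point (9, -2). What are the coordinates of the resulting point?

Scaling matrix:
[[4, 0], [0, 5]]
Result: (9 × 4, -2 × 5) = (36, -10)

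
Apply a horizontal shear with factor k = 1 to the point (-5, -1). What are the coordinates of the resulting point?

Shear matrix for horizontal shear with factor k = 1:
[[1, 1], [0, 1]]
Result: (-5, -1) → (-6, -1)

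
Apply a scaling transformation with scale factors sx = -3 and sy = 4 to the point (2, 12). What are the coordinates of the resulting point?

Scaling matrix:
[[-3, 0], [0, 4]]
Result: (2 × -3, 12 × 4) = (-6, 48)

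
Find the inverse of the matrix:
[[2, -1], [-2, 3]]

For [[a,b],[c,d]], inverse = (1/det)·[[d,-b],[-c,a]]
det = (2)(3) - (-1)(-2) = 6 - 2 = 4
Inverse = (1/4)·[[3, 1], [2, 2]]
= [[3/4, 1/4], [1/2, 1/2]]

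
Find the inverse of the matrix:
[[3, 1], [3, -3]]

For [[a,b],[c,d]], inverse = (1/det)·[[d,-b],[-c,a]]
det = (3)(-3) - (1)(3) = -9 - 3 = -12
Inverse = (1/-12)·[[-3, -1], [-3, 3]]
= [[1/4, 1/12], [1/4, -1/4]]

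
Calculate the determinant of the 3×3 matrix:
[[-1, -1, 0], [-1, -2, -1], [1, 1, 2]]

Expansion along first row:
det = -1·det([[-2,-1],[1,2]]) - -1·det([[-1,-1],[1,2]]) + 0·det([[-1,-2],[1,1]])
    = -1·(-2·2 - -1·1) - -1·(-1·2 - -1·1) + 0·(-1·1 - -2·1)
    = -1·-3 - -1·-1 + 0·1
    = 3 + -1 + 0 = 2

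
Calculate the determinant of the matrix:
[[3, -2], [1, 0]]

For a 2×2 matrix [[a, b], [c, d]], det = ad - bc
det = (3)(0) - (-2)(1) = 0 - -2 = 2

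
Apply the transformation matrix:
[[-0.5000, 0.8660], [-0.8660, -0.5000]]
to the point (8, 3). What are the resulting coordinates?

Matrix multiplication:
[[-0.5000, 0.8660], [-0.8660, -0.5000]] × [8, 3]ᵀ
= [(-0.5000)(8) + (0.8660)(3), (-0.8660)(8) + (-0.5000)(3)]ᵀ
= [-1.4020, -8.4280]ᵀ
Result: (-1.4020, -8.4280)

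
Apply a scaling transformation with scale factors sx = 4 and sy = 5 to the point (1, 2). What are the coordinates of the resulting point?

Scaling matrix:
[[4, 0], [0, 5]]
Result: (1 × 4, 2 × 5) = (4, 10)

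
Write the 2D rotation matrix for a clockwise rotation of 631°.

Rotation matrix formula: [[cos θ, -sin θ], [sin θ, cos θ]]
A clockwise rotation by 631° is equivalent to a counterclockwise rotation by -631°.
For θ = -631°:
cos(-631°) = 0.0175
sin(-631°) = 0.9998
Result: [[0.0175, -0.9998], [0.9998, 0.0175]]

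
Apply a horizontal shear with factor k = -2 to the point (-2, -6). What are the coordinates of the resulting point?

Shear matrix for horizontal shear with factor k = -2:
[[1, -2], [0, 1]]
Result: (-2, -6) → (10, -6)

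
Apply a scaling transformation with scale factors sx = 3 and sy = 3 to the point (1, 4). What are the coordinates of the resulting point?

Scaling matrix:
[[3, 0], [0, 3]]
Result: (1 × 3, 4 × 3) = (3, 12)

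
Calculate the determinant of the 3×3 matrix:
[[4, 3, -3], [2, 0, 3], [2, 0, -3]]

Expansion along first row:
det = 4·det([[0,3],[0,-3]]) - 3·det([[2,3],[2,-3]]) + -3·det([[2,0],[2,0]])
    = 4·(0·-3 - 3·0) - 3·(2·-3 - 3·2) + -3·(2·0 - 0·2)
    = 4·0 - 3·-12 + -3·0
    = 0 + 36 + 0 = 36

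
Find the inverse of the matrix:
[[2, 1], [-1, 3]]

For [[a,b],[c,d]], inverse = (1/det)·[[d,-b],[-c,a]]
det = (2)(3) - (1)(-1) = 6 - -1 = 7
Inverse = (1/7)·[[3, -1], [1, 2]]
= [[3/7, -1/7], [1/7, 2/7]]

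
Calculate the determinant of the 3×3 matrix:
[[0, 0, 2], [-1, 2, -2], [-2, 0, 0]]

Expansion along first row:
det = 0·det([[2,-2],[0,0]]) - 0·det([[-1,-2],[-2,0]]) + 2·det([[-1,2],[-2,0]])
    = 0·(2·0 - -2·0) - 0·(-1·0 - -2·-2) + 2·(-1·0 - 2·-2)
    = 0·0 - 0·-4 + 2·4
    = 0 + 0 + 8 = 8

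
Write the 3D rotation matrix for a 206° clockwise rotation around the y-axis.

Rotation matrix for clockwise 206° around y-axis:
A clockwise rotation by 206° is a counterclockwise rotation by -206°.
cos(-206°) = -0.8988, sin(-206°) = 0.4384
Result: [[-0.8988, 0, 0.4384], [0, 1, 0], [-0.4384, 0, -0.8988]]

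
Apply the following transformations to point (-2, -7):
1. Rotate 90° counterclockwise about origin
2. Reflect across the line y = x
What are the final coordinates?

Step 1: Rotate 90° → (7, -2)
Step 2: Reflect across line y = x → (-2, 7)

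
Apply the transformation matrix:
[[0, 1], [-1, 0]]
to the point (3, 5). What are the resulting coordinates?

Matrix multiplication:
[[0, 1], [-1, 0]] × [3, 5]ᵀ
= [(0)(3) + (1)(5), (-1)(3) + (0)(5)]ᵀ
= [5, -3]ᵀ
Result: (5, -3)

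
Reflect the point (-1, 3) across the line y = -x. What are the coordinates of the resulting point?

Reflection across line y = -x: (-1, 3) → (-3, 1)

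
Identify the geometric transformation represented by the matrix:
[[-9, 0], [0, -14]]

This matrix represents: non-uniform scaling by sx = -9, sy = -14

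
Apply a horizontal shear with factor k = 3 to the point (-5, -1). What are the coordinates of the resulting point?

Shear matrix for horizontal shear with factor k = 3:
[[1, 3], [0, 1]]
Result: (-5, -1) → (-8, -1)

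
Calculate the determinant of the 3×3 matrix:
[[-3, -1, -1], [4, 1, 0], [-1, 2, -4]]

Expansion along first row:
det = -3·det([[1,0],[2,-4]]) - -1·det([[4,0],[-1,-4]]) + -1·det([[4,1],[-1,2]])
    = -3·(1·-4 - 0·2) - -1·(4·-4 - 0·-1) + -1·(4·2 - 1·-1)
    = -3·-4 - -1·-16 + -1·9
    = 12 + -16 + -9 = -13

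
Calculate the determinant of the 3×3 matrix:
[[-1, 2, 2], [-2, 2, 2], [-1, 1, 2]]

Expansion along first row:
det = -1·det([[2,2],[1,2]]) - 2·det([[-2,2],[-1,2]]) + 2·det([[-2,2],[-1,1]])
    = -1·(2·2 - 2·1) - 2·(-2·2 - 2·-1) + 2·(-2·1 - 2·-1)
    = -1·2 - 2·-2 + 2·0
    = -2 + 4 + 0 = 2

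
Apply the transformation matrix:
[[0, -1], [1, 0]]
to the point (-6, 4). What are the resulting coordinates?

Matrix multiplication:
[[0, -1], [1, 0]] × [-6, 4]ᵀ
= [(0)(-6) + (-1)(4), (1)(-6) + (0)(4)]ᵀ
= [-4, -6]ᵀ
Result: (-4, -6)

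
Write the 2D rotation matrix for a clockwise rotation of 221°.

Rotation matrix formula: [[cos θ, -sin θ], [sin θ, cos θ]]
A clockwise rotation by 221° is equivalent to a counterclockwise rotation by -221°.
For θ = -221°:
cos(-221°) = -0.7547
sin(-221°) = 0.6561
Result: [[-0.7547, -0.6561], [0.6561, -0.7547]]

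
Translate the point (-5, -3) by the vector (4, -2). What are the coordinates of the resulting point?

Translation by (4, -2) (homogeneous matrix [[1, 0, 4], [0, 1, -2], [0, 0, 1]]):
x' = -5 + 4 = -1
y' = -3 + -2 = -5
Result: (-1, -5)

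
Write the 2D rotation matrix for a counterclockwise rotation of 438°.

Rotation matrix formula: [[cos θ, -sin θ], [sin θ, cos θ]]
For θ = 438°:
cos(438°) = 0.2079
sin(438°) = 0.9781
Result: [[0.2079, -0.9781], [0.9781, 0.2079]]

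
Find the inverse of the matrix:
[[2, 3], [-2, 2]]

For [[a,b],[c,d]], inverse = (1/det)·[[d,-b],[-c,a]]
det = (2)(2) - (3)(-2) = 4 - -6 = 10
Inverse = (1/10)·[[2, -3], [2, 2]]
= [[1/5, -3/10], [1/5, 1/5]]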